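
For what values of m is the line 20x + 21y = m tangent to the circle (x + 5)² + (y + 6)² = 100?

Tangency holds when the distance from the centre (−5, −6) to the line equals the radius 10:
|20·(−5) + 21·(−6) − m| / √841 = 10
|m − (−226)| = 10·29, so m = 64 or m = −516.

m = −516 or m = 64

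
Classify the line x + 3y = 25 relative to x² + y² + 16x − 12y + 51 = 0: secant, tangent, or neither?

Substituting the line into the circle gives 10x² + 130x + 184 = 0.
Δ = 16900 − 7360 = 9540.
Two real roots: the line is a secant.

secant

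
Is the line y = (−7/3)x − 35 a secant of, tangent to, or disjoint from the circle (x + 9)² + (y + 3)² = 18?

disjoint

Substituting the line into the circle gives 58x² + 1506x + 9783 = 0.
Δ = 2268036 − 2269656 = −1620.
No real roots: the line does not meet the circle.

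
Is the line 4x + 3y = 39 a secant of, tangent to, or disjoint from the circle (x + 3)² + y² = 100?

disjoint

Centre (−3, 0), r² = 100. Distance² from centre to line = (−51)²/25 = 2601/25.
Since d² > r², the line lies outside the circle.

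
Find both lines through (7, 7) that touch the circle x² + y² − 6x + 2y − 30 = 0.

A line y − (7) = m(x − (7)) is tangent when its distance from (3, −1) is 2√10:
(−4m − (−8))² = 40(m² + 1)
3m² + 8m − 3 = 0, so m = 1/3 or m = −3.
With m = 1/3: x − 3y = −14. With m = −3: 3x + y = 28.

x − 3y = −14 and 3x + y = 28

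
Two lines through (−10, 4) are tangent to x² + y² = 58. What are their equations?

7x + 3y = −58 and 3x − 7y = −58

Let a tangent through (−10, 4) have slope m. Its distance from (0, 0) must equal √58:
(10m − (−4))² = 58(m² + 1)
21m² + 40m − 21 = 0, so m = −7/3 or m = 3/7.
Through (−10, 4) these give 7x + 3y = −58 and 3x − 7y = −58.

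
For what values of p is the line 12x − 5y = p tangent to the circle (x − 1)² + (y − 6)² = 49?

The line touches the circle iff its distance from (1, 6) is 7:
|12·1 − 5·6 − p| / √169 = 7
|p − (−18)| = 7·13, so p = 73 or p = −109.

p = −109 or p = 73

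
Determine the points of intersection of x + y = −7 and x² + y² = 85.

Substitute y = −x − 7:
2x² + 14x − 36 = 0  ⟹  x² + 7x − 18 = 0
x = 2 or x = −9, giving (2, −9) and (−9, 2).

(−9, 2) and (2, −9)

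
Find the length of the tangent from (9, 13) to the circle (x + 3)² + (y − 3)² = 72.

Centre (−3, 3), r² = 72. |PO|² = (12)² + (10)² = 244.
Power of the point: PT² = |PO|² − r² = 172, so PT = 2√43.

2√43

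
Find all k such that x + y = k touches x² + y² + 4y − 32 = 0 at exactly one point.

k = −2 ± 6√2

For a tangent, require d(centre, line) = r = 6.
|1·0 + 1·(−2) − k| / √2 = 6
|k − (−2)| = 6√2.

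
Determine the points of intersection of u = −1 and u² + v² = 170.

(−1, −13) and (−1, 13)

The line gives u = −1. Substituting into the circle:
v² − 169 = 0
v = 13 or v = −13, giving (−1, 13) and (−1, −13).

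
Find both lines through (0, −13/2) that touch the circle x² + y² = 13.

3x − 2y = 13 and 3x + 2y = −13

Let a tangent through (0, −13/2) have slope m. Its distance from (0, 0) must equal √13:
[m·(0) − (13/2)]² = 13(m² + 1)
4m² − 9 = 0, so m = 3/2 or m = −3/2.
Through (0, −13/2) these give 3x − 2y = 13 and 3x + 2y = −13.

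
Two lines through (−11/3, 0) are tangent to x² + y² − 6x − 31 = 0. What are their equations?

Write the tangent as mx − y + (0 − m·(−11/3)) = 0 and set its distance from the centre to 2√10:
(20/3m − (0))² = 40(m² + 1)
m² − 9 = 0, so m = 3 or m = −3.
Through (−11/3, 0) these give 3x − y = −11 and 3x + y = −11.

3x − y = −11 and 3x + y = −11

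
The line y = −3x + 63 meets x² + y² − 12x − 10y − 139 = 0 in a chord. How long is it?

4√10

The distance from (6, 5) to the line is 40/√10, and r² = 200.
Chord = 2√(r² − d²) = 2·√(40) = 4√10.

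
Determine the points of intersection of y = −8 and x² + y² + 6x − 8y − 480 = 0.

Express y = −8 and substitute into the circle:
x² + 6x − 352 = 0
x = 16 or x = −22, giving (16, −8) and (−22, −8).

(−22, −8) and (16, −8)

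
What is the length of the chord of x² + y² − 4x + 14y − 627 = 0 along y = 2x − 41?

20√5

From the line, y = 2x − 41. Substituting:
5x² − 140x + 480 = 0  ⟹  x² − 28x + 96 = 0
x = 24 or x = 4, giving (24, 7) and (4, −33).
|(24, 7) − (4, −33)| = √((20)² + (40)²) = 20√5.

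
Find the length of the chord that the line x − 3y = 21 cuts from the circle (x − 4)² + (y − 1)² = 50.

Centre (4, 1), r² = 50. Perpendicular distance d from centre to line = |−20| / √10 = 20/√10.
Chord = 2√(r² − d²) = 2·√(10) = 2√10.

2√10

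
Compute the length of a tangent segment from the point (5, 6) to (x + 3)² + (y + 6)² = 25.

√183

With centre O = (−3, −6), |OP|² = 208 and r² = 25.
Power of the point: PT² = |PO|² − r² = 183, so PT = √183.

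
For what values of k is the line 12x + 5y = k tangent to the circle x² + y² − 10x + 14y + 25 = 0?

For a tangent, require d(centre, line) = r = 7.
|12·5 + 5·(−7) − k| / √169 = 7
|k − (25)| = 7·13, so k = 116 or k = −66.

k = −66 or k = 116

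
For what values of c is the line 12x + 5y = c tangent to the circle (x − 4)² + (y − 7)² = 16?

Tangency holds when the distance from the centre (4, 7) to the line equals the radius 4:
|12·4 + 5·7 − c| / √169 = 4
|c − (83)| = 4·13, so c = 135 or c = 31.

c = 31 or c = 135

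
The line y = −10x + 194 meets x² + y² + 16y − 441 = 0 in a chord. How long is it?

2√101

From the line, y = −10x + 194. Substituting:
101x² − 4040x + 40299 = 0  ⟹  x² − 40x + 399 = 0
x = 21 or x = 19, giving (21, −16) and (19, 4).
Chord length = distance between (21, −16) and (19, 4) = √404 = 2√101.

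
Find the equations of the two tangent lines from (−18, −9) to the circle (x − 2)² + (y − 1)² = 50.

Write the tangent as mx − y + (−9 − m·(−18)) = 0 and set its distance from the centre to 5√2:
(20m − (10))² = 50(m² + 1)
7m² − 8m + 1 = 0, so m = 1/7 or m = 1.
With m = 1/7: x − 7y = 45. With m = 1: x − y = −9.

x − 7y = 45 and x − y = −9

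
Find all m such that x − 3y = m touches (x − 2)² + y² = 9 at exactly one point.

m = 2 ± 3√10

Tangency holds when the distance from the centre (2, 0) to the line equals the radius 3:
|1·2 − 3·0 − m| / √10 = 3
|m − (2)| = 3√10.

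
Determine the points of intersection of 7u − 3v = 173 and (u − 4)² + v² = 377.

From the line, v = (−173 + 7u)/3. Substituting:
58u² − 2494u + 26680 = 0  ⟹  u² − 43u + 460 = 0
u = 23 or u = 20, giving (23, −4) and (20, −11).

(20, −11) and (23, −4)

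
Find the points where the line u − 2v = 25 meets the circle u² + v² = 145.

Substitute v = (−25 + u)/2:
5u² − 50u + 45 = 0  ⟹  u² − 10u + 9 = 0
u = 9 or u = 1, giving (9, −8) and (1, −12).

(1, −12) and (9, −8)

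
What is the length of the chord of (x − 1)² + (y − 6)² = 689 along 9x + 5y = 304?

Express y = (304 − 9x)/5 and substitute into the circle:
106x² − 4982x + 57876 = 0  ⟹  x² − 47x + 546 = 0
x = 26 or x = 21, giving (26, 14) and (21, 23).
|(26, 14) − (21, 23)| = √((5)² + (−9)²) = √106.

√106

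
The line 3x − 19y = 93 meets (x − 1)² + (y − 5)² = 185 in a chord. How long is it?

√370

The distance from (1, 5) to the line is 185/√370, and r² = 185.
Chord = 2√(r² − d²) = 2·√(185/2) = √370.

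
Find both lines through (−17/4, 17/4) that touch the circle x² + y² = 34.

A line y − (17/4) = m(x − (−17/4)) is tangent when its distance from (0, 0) is √34:
[m·(17/4) − (−17/4)]² = 34(m² + 1)
15m² − 34m + 15 = 0, so m = 5/3 or m = 3/5.
With m = 5/3: 5x − 3y = −34. With m = 3/5: 3x − 5y = −34.

5x − 3y = −34 and 3x − 5y = −34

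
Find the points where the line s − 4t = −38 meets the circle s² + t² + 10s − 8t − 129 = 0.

(−18, 5) and (6, 11)

From the line, t = (38 + s)/4. Substituting:
17s² + 204s − 1836 = 0  ⟹  s² + 12s − 108 = 0
s = 6 or s = −18, giving (6, 11) and (−18, 5).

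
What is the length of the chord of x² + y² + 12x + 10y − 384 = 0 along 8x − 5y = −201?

The distance from (−6, −5) to the line is 178/√89, and r² = 445.
Chord = 2√(r² − d²) = 2·√(89) = 2√89.

2√89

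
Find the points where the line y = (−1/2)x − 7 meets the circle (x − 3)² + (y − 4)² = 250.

(−12, −1) and (8, −11)

Express y = (−14 − x)/2 and substitute into the circle:
5x² + 20x − 480 = 0  ⟹  x² + 4x − 96 = 0
x = 8 or x = −12, giving (8, −11) and (−12, −1).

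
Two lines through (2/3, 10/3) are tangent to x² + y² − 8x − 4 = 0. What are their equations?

x − 2y = −6 and 2x − y = −2

Let a tangent through (2/3, 10/3) have slope m. Its distance from (4, 0) must equal 2√5:
[m·(10/3) − (−10/3)]² = 20(m² + 1)
2m² − 5m + 2 = 0, so m = 1/2 or m = 2.
Through (2/3, 10/3) these give x − 2y = −6 and 2x − y = −2.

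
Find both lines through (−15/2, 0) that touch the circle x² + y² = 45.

A line y − (0) = m(x − (−15/2)) is tangent when its distance from (0, 0) is 3√5:
(15/2m − (0))² = 45(m² + 1)
m² − 4 = 0, so m = −2 or m = 2.
With m = −2: 2x + y = −15. With m = 2: 2x − y = −15.

2x + y = −15 and 2x − y = −15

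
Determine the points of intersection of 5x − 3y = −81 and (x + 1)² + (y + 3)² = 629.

Express y = (81 + 5x)/3 and substitute into the circle:
34x² + 918x + 2448 = 0  ⟹  x² + 27x + 72 = 0
x = −3 or x = −24, giving (−3, 22) and (−24, −13).

(−24, −13) and (−3, 22)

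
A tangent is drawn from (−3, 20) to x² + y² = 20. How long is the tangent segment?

√389

The centre is (0, 0) and r = 2√5. The square of the distance from P to the centre is 9 + 400 = 409.
Power of the point: PT² = |PO|² − r² = 389, so PT = √389.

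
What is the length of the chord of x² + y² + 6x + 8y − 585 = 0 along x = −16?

The line gives x = −16. Substituting into the circle:
y² + 8y − 425 = 0
y = 17 or y = −25, giving (−16, 17) and (−16, −25).
|(−16, 17) − (−16, −25)| = √((0)² + (42)²) = 42.

42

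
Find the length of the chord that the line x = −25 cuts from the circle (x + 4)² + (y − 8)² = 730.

Centre (−4, 8), r² = 730. Perpendicular distance d from centre to line = |21| / √1 = 21.
Half the chord is √(r² − d²) = √(289), so the full chord is 34.

34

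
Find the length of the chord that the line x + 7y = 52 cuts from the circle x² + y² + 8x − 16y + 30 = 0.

The distance from (−4, 8) to the line is 0/√50, and r² = 50.
Half the chord is √(r² − d²) = √(50), so the full chord is 10√2.

10√2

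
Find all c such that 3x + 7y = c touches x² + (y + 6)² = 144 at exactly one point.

Tangency holds when the distance from the centre (0, −6) to the line equals the radius 12:
|3·0 + 7·(−6) − c| / √58 = 12
|c − (−42)| = 12√58.

c = −42 ± 12√58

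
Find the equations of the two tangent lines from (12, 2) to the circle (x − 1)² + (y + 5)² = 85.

2x + 9y = 42 and 9x − 2y = 104

Write the tangent as mx − y + (2 − m·(12)) = 0 and set its distance from the centre to √85:
(−11m − (−7))² = 85(m² + 1)
18m² − 77m − 18 = 0, so m = −2/9 or m = 9/2.
With m = −2/9: 2x + 9y = 42. With m = 9/2: 9x − 2y = 104.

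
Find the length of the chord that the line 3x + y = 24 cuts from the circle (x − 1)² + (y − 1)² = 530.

Express y = −3x + 24 and substitute into the circle:
10x² − 140x = 0  ⟹  x² − 14x = 0
x = 14 or x = 0, giving (14, −18) and (0, 24).
Chord length = distance between (14, −18) and (0, 24) = √1960 = 14√10.

14√10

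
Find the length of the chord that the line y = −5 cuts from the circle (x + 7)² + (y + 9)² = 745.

54

The distance from (−7, −9) to the line is 4, and r² = 745.
Half the chord is √(r² − d²) = √(729), so the full chord is 54.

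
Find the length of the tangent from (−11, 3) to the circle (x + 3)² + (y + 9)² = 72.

The centre is (−3, −9) and r = 6√2. The square of the distance from P to the centre is 64 + 144 = 208.
By the tangent–radius right angle, tangent length = √(|PO|² − r²) = √136 = 2√34.

2√34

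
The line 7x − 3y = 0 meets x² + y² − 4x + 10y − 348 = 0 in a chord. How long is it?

5√58

Substitute y = (7x)/3:
58x² + 174x − 3132 = 0  ⟹  x² + 3x − 54 = 0
x = 6 or x = −9, giving (6, 14) and (−9, −21).
|(6, 14) − (−9, −21)| = √((15)² + (35)²) = 5√58.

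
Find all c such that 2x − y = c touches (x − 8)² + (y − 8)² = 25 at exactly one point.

c = 8 ± 5√5

Tangency holds when the distance from the centre (8, 8) to the line equals the radius 5:
|2·8 − 1·8 − c| / √5 = 5
|c − (8)| = 5√5.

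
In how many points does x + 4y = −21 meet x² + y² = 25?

Substituting the line into the circle gives 17x² + 42x + 41 = 0.
Discriminant = (42)² − 4·17·(41) = −1024 < 0.
No real roots: the line does not meet the circle.

0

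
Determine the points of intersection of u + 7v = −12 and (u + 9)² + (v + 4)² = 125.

(−19, 1) and (2, −2)

Substitute v = (−12 − u)/7:
50u² + 850u − 1900 = 0  ⟹  u² + 17u − 38 = 0
u = 2 or u = −19, giving (2, −2) and (−19, 1).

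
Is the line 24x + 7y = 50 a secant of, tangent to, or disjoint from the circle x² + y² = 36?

Substituting the line into the circle gives 625x² − 2400x + 736 = 0.
Discriminant = (−2400)² − 4·625·(736) = 3920000 > 0.
Two real roots: the line is a secant.

secant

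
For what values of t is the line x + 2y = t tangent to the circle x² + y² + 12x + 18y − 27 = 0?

t = −24 ± 12√5

The line touches the circle iff its distance from (−6, −9) is 12:
|1·(−6) + 2·(−9) − t| / √5 = 12
|t − (−24)| = 12√5.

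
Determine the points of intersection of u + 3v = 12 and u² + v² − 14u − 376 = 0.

(−12, 8) and (27, −5)

Substitute v = (12 − u)/3:
10u² − 150u − 3240 = 0  ⟹  u² − 15u − 324 = 0
u = 27 or u = −12, giving (27, −5) and (−12, 8).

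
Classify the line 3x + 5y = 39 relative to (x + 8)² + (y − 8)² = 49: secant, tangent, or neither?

d² = (3·(−8) + 5·8 − (39))²/34 = 529/34; r² = 49.
Since d² < r², the line cuts the circle twice.

secant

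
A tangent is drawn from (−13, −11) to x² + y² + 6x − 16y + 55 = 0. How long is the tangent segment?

With centre O = (−3, 8), |OP|² = 461 and r² = 18.
By the tangent–radius right angle, tangent length = √(|PO|² − r²) = √443.

√443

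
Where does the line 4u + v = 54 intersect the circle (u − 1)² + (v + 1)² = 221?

(11, 10) and (15, −6)

Express v = −4u + 54 and substitute into the circle:
17u² − 442u + 2805 = 0  ⟹  u² − 26u + 165 = 0
u = 15 or u = 11, giving (15, −6) and (11, 10).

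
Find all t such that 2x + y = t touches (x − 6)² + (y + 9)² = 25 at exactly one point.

t = 3 ± 5√5

Tangency holds when the distance from the centre (6, −9) to the line equals the radius 5:
|2·6 + 1·(−9) − t| / √5 = 5
|t − (3)| = 5√5.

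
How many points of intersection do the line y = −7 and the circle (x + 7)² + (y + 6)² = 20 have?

Centre (−7, −6), r² = 20. Distance² from centre to line = (1)² = 1.
Since d² < r², the line cuts the circle twice.

2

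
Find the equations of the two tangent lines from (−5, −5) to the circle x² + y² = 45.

2x + y = −15 and x + 2y = −15

A line y − (−5) = m(x − (−5)) is tangent when its distance from (0, 0) is 3√5:
(5m − (5))² = 45(m² + 1)
2m² + 5m + 2 = 0, so m = −2 or m = −1/2.
With m = −2: 2x + y = −15. With m = −1/2: x + 2y = −15.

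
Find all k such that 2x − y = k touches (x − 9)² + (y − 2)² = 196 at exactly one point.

Tangency holds when the distance from the centre (9, 2) to the line equals the radius 14:
|2·9 − 1·2 − k| / √5 = 14
|k − (16)| = 14√5.

k = 16 ± 14√5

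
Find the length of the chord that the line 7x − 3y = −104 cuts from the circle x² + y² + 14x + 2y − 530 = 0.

6√58

Centre (−7, −1), r² = 580. Perpendicular distance d from centre to line = |58| / √58 = 58/√58.
Chord = 2√(r² − d²) = 2·√(522) = 6√58.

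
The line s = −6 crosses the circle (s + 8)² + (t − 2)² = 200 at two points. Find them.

The line gives s = −6. Substituting into the circle:
t² − 4t − 192 = 0
t = 16 or t = −12, giving (−6, 16) and (−6, −12).

(−6, −12) and (−6, 16)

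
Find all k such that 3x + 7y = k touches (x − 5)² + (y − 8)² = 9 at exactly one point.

k = 71 ± 3√58

Tangency holds when the distance from the centre (5, 8) to the line equals the radius 3:
|3·5 + 7·8 − k| / √58 = 3
|k − (71)| = 3√58.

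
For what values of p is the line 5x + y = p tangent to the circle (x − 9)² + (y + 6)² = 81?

The line touches the circle iff its distance from (9, −6) is 9:
|5·9 + 1·(−6) − p| / √26 = 9
|p − (39)| = 9√26.

p = 39 ± 9√26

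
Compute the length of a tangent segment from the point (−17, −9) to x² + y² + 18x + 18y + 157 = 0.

√59

With centre O = (−9, −9), |OP|² = 64 and r² = 5.
By the tangent–radius right angle, tangent length = √(|PO|² − r²) = √59.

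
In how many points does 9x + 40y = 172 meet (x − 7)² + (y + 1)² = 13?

0

Centre (7, −1), r² = 13. Distance² from centre to line = (−149)²/1681 = 22201/1681.
Since d² > r², the line lies outside the circle.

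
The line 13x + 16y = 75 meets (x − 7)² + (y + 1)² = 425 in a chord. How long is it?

From the line, y = (75 − 13x)/16. Substituting:
425x² − 5950x − 87975 = 0  ⟹  x² − 14x − 207 = 0
x = 23 or x = −9, giving (23, −14) and (−9, 12).
Chord length = distance between (23, −14) and (−9, 12) = √1700 = 10√17.

10√17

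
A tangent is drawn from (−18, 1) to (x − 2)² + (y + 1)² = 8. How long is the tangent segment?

Centre (2, −1), r² = 8. |PO|² = (−20)² + (2)² = 404.
The tangent meets the radius at right angles, so tangent² = |PO|² − r² = 404 − 8 = 396.

6√11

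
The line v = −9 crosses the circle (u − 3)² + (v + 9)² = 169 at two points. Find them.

From the line, v = −9. Substituting:
u² − 6u − 160 = 0
u = 16 or u = −10, giving (16, −9) and (−10, −9).

(−10, −9) and (16, −9)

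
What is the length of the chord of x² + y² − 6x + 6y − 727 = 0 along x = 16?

48

The line gives x = 16. Substituting into the circle:
y² + 6y − 567 = 0
y = 21 or y = −27, giving (16, 21) and (16, −27).
|(16, 21) − (16, −27)| = √((0)² + (48)²) = 48.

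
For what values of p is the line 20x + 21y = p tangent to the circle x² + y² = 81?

For a tangent, require d(centre, line) = r = 9.
|20·0 + 21·0 − p| / √841 = 9
|p| = 9·29, so p = 261 or p = −261.

p = −261 or p = 261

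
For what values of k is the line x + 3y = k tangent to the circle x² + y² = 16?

k = ±4√10

The line touches the circle iff its distance from (0, 0) is 4:
|1·0 + 3·0 − k| / √10 = 4
|k| = 4√10.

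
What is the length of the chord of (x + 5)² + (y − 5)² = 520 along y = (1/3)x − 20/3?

12√10

From the line, y = (−20 + x)/3. Substituting:
10x² + 20x − 3230 = 0  ⟹  x² + 2x − 323 = 0
x = 17 or x = −19, giving (17, −1) and (−19, −13).
|(17, −1) − (−19, −13)| = √((36)² + (12)²) = 12√10.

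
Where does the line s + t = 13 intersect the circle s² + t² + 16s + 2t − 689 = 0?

(−13, 26) and (19, −6)

Express t = −s + 13 and substitute into the circle:
2s² − 12s − 494 = 0  ⟹  s² − 6s − 247 = 0
s = 19 or s = −13, giving (19, −6) and (−13, 26).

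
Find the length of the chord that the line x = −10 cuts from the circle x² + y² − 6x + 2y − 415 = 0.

The distance from (3, −1) to the line is 13, and r² = 425.
Chord = 2√(r² − d²) = 2·√(256) = 32.

32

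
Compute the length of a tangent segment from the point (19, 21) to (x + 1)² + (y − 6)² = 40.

3√65

The centre is (−1, 6) and r = 2√10. The square of the distance from P to the centre is 400 + 225 = 625.
By the tangent–radius right angle, tangent length = √(|PO|² − r²) = √585 = 3√65.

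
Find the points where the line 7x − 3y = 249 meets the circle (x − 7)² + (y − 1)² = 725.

From the line, y = (−249 + 7x)/3. Substituting:
58x² − 3654x + 57420 = 0  ⟹  x² − 63x + 990 = 0
x = 33 or x = 30, giving (33, −6) and (30, −13).

(30, −13) and (33, −6)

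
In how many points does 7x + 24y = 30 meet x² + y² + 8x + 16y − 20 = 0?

1

Substituting the line into the circle gives 625x² + 1500x + 900 = 0.
Δ = 2250000 − 2250000 = 0.
A repeated root: the line is tangent.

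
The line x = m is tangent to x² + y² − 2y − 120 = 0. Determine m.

m = −11 or m = 11

The line touches the circle iff its distance from (0, 1) is 11:
|1·0 + 0·1 − m| / √1 = 11
|m| = 11, so m = 11 or m = −11.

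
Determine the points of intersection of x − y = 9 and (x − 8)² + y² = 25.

Express y = x − 9 and substitute into the circle:
2x² − 34x + 120 = 0  ⟹  x² − 17x + 60 = 0
x = 12 or x = 5, giving (12, 3) and (5, −4).

(5, −4) and (12, 3)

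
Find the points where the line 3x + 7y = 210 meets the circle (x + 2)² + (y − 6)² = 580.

(0, 30) and (14, 24)

Express y = (210 − 3x)/7 and substitute into the circle:
58x² − 812x = 0  ⟹  x² − 14x = 0
x = 14 or x = 0, giving (14, 24) and (0, 30).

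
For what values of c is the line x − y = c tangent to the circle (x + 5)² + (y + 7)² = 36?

c = 2 ± 6√2

Tangency holds when the distance from the centre (−5, −7) to the line equals the radius 6:
|1·(−5) − 1·(−7) − c| / √2 = 6
|c − (2)| = 6√2.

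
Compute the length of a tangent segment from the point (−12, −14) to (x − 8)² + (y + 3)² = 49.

2√118

With centre O = (8, −3), |OP|² = 521 and r² = 49.
The tangent meets the radius at right angles, so tangent² = |PO|² − r² = 521 − 49 = 472.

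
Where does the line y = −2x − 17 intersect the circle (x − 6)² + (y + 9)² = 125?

From the line, y = −2x − 17. Substituting:
5x² + 20x − 25 = 0  ⟹  x² + 4x − 5 = 0
x = 1 or x = −5, giving (1, −19) and (−5, −7).

(−5, −7) and (1, −19)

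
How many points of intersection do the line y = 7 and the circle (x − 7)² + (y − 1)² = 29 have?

0

d² = (0·7 + 1·1 − (7))² = 36; r² = 29.
Since d² > r², the line lies outside the circle.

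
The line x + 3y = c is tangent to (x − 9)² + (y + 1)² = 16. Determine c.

The line touches the circle iff its distance from (9, −1) is 4:
|1·9 + 3·(−1) − c| / √10 = 4
|c − (6)| = 4√10.

c = 6 ± 4√10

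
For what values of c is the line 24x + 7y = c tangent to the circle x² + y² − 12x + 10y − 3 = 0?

For a tangent, require d(centre, line) = r = 8.
|24·6 + 7·(−5) − c| / √625 = 8
|c − (109)| = 8·25, so c = 309 or c = −91.

c = −91 or c = 309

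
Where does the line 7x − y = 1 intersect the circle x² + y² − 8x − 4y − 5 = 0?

Express y = 7x − 1 and substitute into the circle:
50x² − 50x = 0  ⟹  x² − x = 0
x = 1 or x = 0, giving (1, 6) and (0, −1).

(0, −1) and (1, 6)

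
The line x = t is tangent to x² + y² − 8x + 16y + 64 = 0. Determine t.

t = 0 or t = 8

The line touches the circle iff its distance from (4, −8) is 4:
|1·4 + 0·(−8) − t| / √1 = 4
|t − (4)| = 4, so t = 8 or t = 0.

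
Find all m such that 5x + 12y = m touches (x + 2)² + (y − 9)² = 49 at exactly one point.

Tangency holds when the distance from the centre (−2, 9) to the line equals the radius 7:
|5·(−2) + 12·9 − m| / √169 = 7
|m − (98)| = 7·13, so m = 189 or m = 7.

m = 7 or m = 189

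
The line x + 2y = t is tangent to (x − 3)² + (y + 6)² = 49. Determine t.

t = −9 ± 7√5

Tangency holds when the distance from the centre (3, −6) to the line equals the radius 7:
|1·3 + 2·(−6) − t| / √5 = 7
|t − (−9)| = 7√5.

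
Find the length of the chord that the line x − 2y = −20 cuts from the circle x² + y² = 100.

4√5

Express y = (20 + x)/2 and substitute into the circle:
5x² + 40x = 0  ⟹  x² + 8x = 0
x = 0 or x = −8, giving (0, 10) and (−8, 6).
Chord length = distance between (0, 10) and (−8, 6) = √80 = 4√5.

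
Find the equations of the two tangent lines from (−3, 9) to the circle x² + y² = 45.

A line y − (9) = m(x − (−3)) is tangent when its distance from (0, 0) is 3√5:
[m·(3) − (−9)]² = 45(m² + 1)
2m² − 3m − 2 = 0, so m = −1/2 or m = 2.
With m = −1/2: x + 2y = 15. With m = 2: 2x − y = −15.

x + 2y = 15 and 2x − y = −15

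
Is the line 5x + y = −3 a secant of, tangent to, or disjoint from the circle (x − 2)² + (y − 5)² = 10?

disjoint

d² = (5·2 + 1·5 − (−3))²/26 = 162/13; r² = 10.
Since d² > r², the line lies outside the circle.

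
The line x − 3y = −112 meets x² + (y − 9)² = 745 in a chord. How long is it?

3√10

The distance from (0, 9) to the line is 85/√10, and r² = 745.
Half the chord is √(r² − d²) = √(45/2), so the full chord is 3√10.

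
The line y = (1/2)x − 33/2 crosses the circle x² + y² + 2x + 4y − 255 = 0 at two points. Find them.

From the line, y = (−33 + x)/2. Substituting:
5x² − 50x − 195 = 0  ⟹  x² − 10x − 39 = 0
x = 13 or x = −3, giving (13, −10) and (−3, −18).

(−3, −18) and (13, −10)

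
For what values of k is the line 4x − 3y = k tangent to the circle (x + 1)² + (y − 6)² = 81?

k = −67 or k = 23

Tangency holds when the distance from the centre (−1, 6) to the line equals the radius 9:
|4·(−1) − 3·6 − k| / √25 = 9
|k − (−22)| = 9·5, so k = 23 or k = −67.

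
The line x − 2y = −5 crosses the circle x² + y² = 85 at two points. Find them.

From the line, y = (5 + x)/2. Substituting:
5x² + 10x − 315 = 0  ⟹  x² + 2x − 63 = 0
x = 7 or x = −9, giving (7, 6) and (−9, −2).

(−9, −2) and (7, 6)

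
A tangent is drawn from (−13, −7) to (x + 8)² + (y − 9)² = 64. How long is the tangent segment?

√217

With centre O = (−8, 9), |OP|² = 281 and r² = 64.
Power of the point: PT² = |PO|² − r² = 217, so PT = √217.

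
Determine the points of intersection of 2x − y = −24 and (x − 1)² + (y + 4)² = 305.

(−16, −8) and (−6, 12)

Substitute y = 2x + 24:
5x² + 110x + 480 = 0  ⟹  x² + 22x + 96 = 0
x = −6 or x = −16, giving (−6, 12) and (−16, −8).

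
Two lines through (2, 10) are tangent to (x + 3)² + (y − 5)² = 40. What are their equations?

3x + y = 16 and x + 3y = 32

A line y − (10) = m(x − (2)) is tangent when its distance from (−3, 5) is 2√10:
(−5m − (−5))² = 40(m² + 1)
3m² + 10m + 3 = 0, so m = −3 or m = −1/3.
Through (2, 10) these give 3x + y = 16 and x + 3y = 32.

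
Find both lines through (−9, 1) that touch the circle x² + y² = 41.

5x + 4y = −41 and 4x − 5y = −41

Let a tangent through (−9, 1) have slope m. Its distance from (0, 0) must equal √41:
(9m − (−1))² = 41(m² + 1)
20m² + 9m − 20 = 0, so m = −5/4 or m = 4/5.
With m = −5/4: 5x + 4y = −41. With m = 4/5: 4x − 5y = −41.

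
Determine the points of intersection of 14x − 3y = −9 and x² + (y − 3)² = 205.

(−3, −11) and (3, 17)

Express y = (9 + 14x)/3 and substitute into the circle:
205x² − 1845 = 0  ⟹  x² − 9 = 0
x = 3 or x = −3, giving (3, 17) and (−3, −11).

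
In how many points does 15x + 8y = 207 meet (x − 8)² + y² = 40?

Centre (8, 0), r² = 40. Distance² from centre to line = (−87)²/289 = 7569/289.
Since d² < r², the line cuts the circle twice.

2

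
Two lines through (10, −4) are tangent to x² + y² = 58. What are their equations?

7x + 3y = 58 and 3x − 7y = 58

Write the tangent as mx − y + (−4 − m·(10)) = 0 and set its distance from the centre to √58:
[m·(−10) − (4)]² = 58(m² + 1)
21m² + 40m − 21 = 0, so m = −7/3 or m = 3/7.
With m = −7/3: 7x + 3y = 58. With m = 3/7: 3x − 7y = 58.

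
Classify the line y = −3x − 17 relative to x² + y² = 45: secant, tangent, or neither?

d² = (3·0 + 1·0 − (−17))²/10 = 289/10; r² = 45.
Since d² < r², the line cuts the circle twice.

secant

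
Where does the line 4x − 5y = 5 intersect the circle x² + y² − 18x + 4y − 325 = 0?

(−10, −9) and (20, 15)

From the line, y = (−5 + 4x)/5. Substituting:
41x² − 410x − 8200 = 0  ⟹  x² − 10x − 200 = 0
x = 20 or x = −10, giving (20, 15) and (−10, −9).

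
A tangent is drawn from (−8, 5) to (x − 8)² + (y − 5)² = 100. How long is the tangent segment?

With centre O = (8, 5), |OP|² = 256 and r² = 100.
The tangent meets the radius at right angles, so tangent² = |PO|² − r² = 256 − 100 = 156.

2√39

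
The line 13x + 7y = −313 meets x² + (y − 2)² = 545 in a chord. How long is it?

Centre (0, 2), r² = 545. Perpendicular distance d from centre to line = |327| / √218 = 327/√218.
Half the chord is √(r² − d²) = √(109/2), so the full chord is √218.

√218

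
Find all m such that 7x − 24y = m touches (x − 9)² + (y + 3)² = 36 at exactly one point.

Tangency holds when the distance from the centre (9, −3) to the line equals the radius 6:
|7·9 − 24·(−3) − m| / √625 = 6
|m − (135)| = 6·25, so m = 285 or m = −15.

m = −15 or m = 285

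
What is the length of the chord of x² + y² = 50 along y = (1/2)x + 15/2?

Centre (0, 0), r² = 50. Perpendicular distance d from centre to line = |15| / √5 = 15/√5.
Half the chord is √(r² − d²) = √(5), so the full chord is 2√5.

2√5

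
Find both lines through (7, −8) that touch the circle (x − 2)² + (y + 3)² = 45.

A line y − (−8) = m(x − (7)) is tangent when its distance from (2, −3) is 3√5:
(−5m − (5))² = 45(m² + 1)
2m² − 5m + 2 = 0, so m = 1/2 or m = 2.
With m = 1/2: x − 2y = 23. With m = 2: 2x − y = 22.

x − 2y = 23 and 2x − y = 22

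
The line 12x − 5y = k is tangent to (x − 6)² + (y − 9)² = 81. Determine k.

For a tangent, require d(centre, line) = r = 9.
|12·6 − 5·9 − k| / √169 = 9
|k − (27)| = 9·13, so k = 144 or k = −90.

k = −90 or k = 144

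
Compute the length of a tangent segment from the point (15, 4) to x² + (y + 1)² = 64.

The centre is (0, −1) and r = 8. The square of the distance from P to the centre is 225 + 25 = 250.
Power of the point: PT² = |PO|² − r² = 186, so PT = √186.

√186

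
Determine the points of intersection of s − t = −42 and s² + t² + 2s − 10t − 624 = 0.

Substitute t = s + 42:
2s² + 76s + 720 = 0  ⟹  s² + 38s + 360 = 0
s = −18 or s = −20, giving (−18, 24) and (−20, 22).

(−20, 22) and (−18, 24)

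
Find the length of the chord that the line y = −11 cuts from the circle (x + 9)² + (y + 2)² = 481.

40

The distance from (−9, −2) to the line is 9, and r² = 481.
Half the chord is √(r² − d²) = √(400), so the full chord is 40.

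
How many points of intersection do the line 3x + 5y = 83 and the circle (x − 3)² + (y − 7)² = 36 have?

0

Substituting the line into the circle gives 34x² − 438x + 1629 = 0.
Δ = 191844 − 221544 = −29700.
No real roots: the line does not meet the circle.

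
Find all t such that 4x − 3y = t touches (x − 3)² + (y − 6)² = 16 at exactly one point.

t = −26 or t = 14

The line touches the circle iff its distance from (3, 6) is 4:
|4·3 − 3·6 − t| / √25 = 4
|t − (−6)| = 4·5, so t = 14 or t = −26.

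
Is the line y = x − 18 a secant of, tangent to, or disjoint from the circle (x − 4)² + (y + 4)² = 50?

Substituting the line into the circle gives 2x² − 36x + 162 = 0.
Δ = 1296 − 1296 = 0.
A repeated root: the line is tangent.

tangent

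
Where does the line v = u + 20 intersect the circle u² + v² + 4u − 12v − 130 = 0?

(−15, 5) and (−1, 19)

Express v = u + 20 and substitute into the circle:
2u² + 32u + 30 = 0  ⟹  u² + 16u + 15 = 0
u = −1 or u = −15, giving (−1, 19) and (−15, 5).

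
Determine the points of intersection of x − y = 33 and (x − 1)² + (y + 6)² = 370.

(10, −23) and (18, −15)

Substitute y = x − 33:
2x² − 56x + 360 = 0  ⟹  x² − 28x + 180 = 0
x = 18 or x = 10, giving (18, −15) and (10, −23).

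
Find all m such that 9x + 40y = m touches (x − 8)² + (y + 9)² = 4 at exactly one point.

For a tangent, require d(centre, line) = r = 2.
|9·8 + 40·(−9) − m| / √1681 = 2
|m − (−288)| = 2·41, so m = −206 or m = −370.

m = −370 or m = −206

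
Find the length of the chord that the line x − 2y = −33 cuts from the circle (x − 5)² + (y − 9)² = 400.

Substitute y = (33 + x)/2:
5x² − 10x − 1275 = 0  ⟹  x² − 2x − 255 = 0
x = 17 or x = −15, giving (17, 25) and (−15, 9).
|(17, 25) − (−15, 9)| = √((32)² + (16)²) = 16√5.

16√5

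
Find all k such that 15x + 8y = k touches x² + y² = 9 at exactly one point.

k = −51 or k = 51

Tangency holds when the distance from the centre (0, 0) to the line equals the radius 3:
|15·0 + 8·0 − k| / √289 = 3
|k| = 3·17, so k = 51 or k = −51.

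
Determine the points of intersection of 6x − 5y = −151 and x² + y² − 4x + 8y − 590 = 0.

(−21, 5) and (−11, 17)

Substitute y = (151 + 6x)/5:
61x² + 1952x + 14091 = 0  ⟹  x² + 32x + 231 = 0
x = −11 or x = −21, giving (−11, 17) and (−21, 5).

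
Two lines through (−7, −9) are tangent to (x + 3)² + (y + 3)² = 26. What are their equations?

A line y − (−9) = m(x − (−7)) is tangent when its distance from (−3, −3) is √26:
[m·(4) − (6)]² = 26(m² + 1)
5m² + 24m − 5 = 0, so m = −5 or m = 1/5.
With m = −5: 5x + y = −44. With m = 1/5: x − 5y = 38.

5x + y = −44 and x − 5y = 38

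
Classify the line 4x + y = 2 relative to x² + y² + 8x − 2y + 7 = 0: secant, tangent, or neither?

neither

Substituting the line into the circle gives 17x² + 7 = 0.
Δ = 0 − 476 = −476.
No real roots: the line does not meet the circle.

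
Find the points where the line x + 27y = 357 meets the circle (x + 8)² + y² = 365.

(−21, 14) and (6, 13)

Substitute y = (357 − x)/27:
730x² + 10950x − 91980 = 0  ⟹  x² + 15x − 126 = 0
x = 6 or x = −21, giving (6, 13) and (−21, 14).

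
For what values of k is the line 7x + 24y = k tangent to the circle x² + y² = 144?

The line touches the circle iff its distance from (0, 0) is 12:
|7·0 + 24·0 − k| / √625 = 12
|k| = 12·25, so k = 300 or k = −300.

k = −300 or k = 300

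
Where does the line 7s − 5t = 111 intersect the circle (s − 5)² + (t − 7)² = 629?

(3, −18) and (28, 17)

Express t = (−111 + 7s)/5 and substitute into the circle:
74s² − 2294s + 6216 = 0  ⟹  s² − 31s + 84 = 0
s = 28 or s = 3, giving (28, 17) and (3, −18).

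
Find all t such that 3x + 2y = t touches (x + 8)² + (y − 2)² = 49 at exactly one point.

t = −20 ± 7√13

The line touches the circle iff its distance from (−8, 2) is 7:
|3·(−8) + 2·2 − t| / √13 = 7
|t − (−20)| = 7√13.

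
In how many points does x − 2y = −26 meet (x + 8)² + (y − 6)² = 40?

2

d² = (1·(−8) − 2·6 − (−26))²/5 = 36/5; r² = 40.
Since d² < r², the line cuts the circle twice.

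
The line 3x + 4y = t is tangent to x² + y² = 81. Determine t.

The line touches the circle iff its distance from (0, 0) is 9:
|3·0 + 4·0 − t| / √25 = 9
|t| = 9·5, so t = 45 or t = −45.

t = −45 or t = 45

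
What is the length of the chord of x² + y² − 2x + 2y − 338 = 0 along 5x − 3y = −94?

Centre (1, −1), r² = 340. Perpendicular distance d from centre to line = |102| / √34 = 102/√34.
Half the chord is √(r² − d²) = √(34), so the full chord is 2√34.

2√34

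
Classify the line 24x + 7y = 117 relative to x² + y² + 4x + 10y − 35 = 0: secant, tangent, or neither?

Centre (−2, −5), r² = 64. Distance² from centre to line = (−200)²/625 = 64.
Since d² = r², the line is tangent.

tangent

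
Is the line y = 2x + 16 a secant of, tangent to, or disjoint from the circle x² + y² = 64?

d² = (2·0 − 1·0 − (−16))²/5 = 256/5; r² = 64.
Since d² < r², the line cuts the circle twice.

secant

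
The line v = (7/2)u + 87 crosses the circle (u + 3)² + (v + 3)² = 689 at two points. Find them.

(−28, −11) and (−20, 17)

From the line, v = (174 + 7u)/2. Substituting:
53u² + 2544u + 29680 = 0  ⟹  u² + 48u + 560 = 0
u = −20 or u = −28, giving (−20, 17) and (−28, −11).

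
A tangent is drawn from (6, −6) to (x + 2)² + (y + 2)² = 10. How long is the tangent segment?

√70

Centre (−2, −2), r² = 10. |PO|² = (8)² + (−4)² = 80.
By the tangent–radius right angle, tangent length = √(|PO|² − r²) = √70.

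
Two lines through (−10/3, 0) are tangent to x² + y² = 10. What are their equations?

3x + y = −10 and 3x − y = −10

Write the tangent as mx − y + (0 − m·(−10/3)) = 0 and set its distance from the centre to √10:
[m·(10/3) − (0)]² = 10(m² + 1)
m² − 9 = 0, so m = −3 or m = 3.
Through (−10/3, 0) these give 3x + y = −10 and 3x − y = −10.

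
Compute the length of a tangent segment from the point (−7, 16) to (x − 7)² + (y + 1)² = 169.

The centre is (7, −1) and r = 13. The square of the distance from P to the centre is 196 + 289 = 485.
By the tangent–radius right angle, tangent length = √(|PO|² − r²) = √316 = 2√79.

2√79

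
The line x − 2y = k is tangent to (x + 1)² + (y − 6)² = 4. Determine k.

Tangency holds when the distance from the centre (−1, 6) to the line equals the radius 2:
|1·(−1) − 2·6 − k| / √5 = 2
|k − (−13)| = 2√5.

k = −13 ± 2√5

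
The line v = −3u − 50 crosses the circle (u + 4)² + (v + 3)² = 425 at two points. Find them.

From the line, v = −3u − 50. Substituting:
10u² + 290u + 1800 = 0  ⟹  u² + 29u + 180 = 0
u = −9 or u = −20, giving (−9, −23) and (−20, 10).

(−20, 10) and (−9, −23)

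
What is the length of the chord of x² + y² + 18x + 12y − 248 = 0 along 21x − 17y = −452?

Centre (−9, −6), r² = 365. Perpendicular distance d from centre to line = |365| / √730 = 365/√730.
Chord = 2√(r² − d²) = 2·√(365/2) = √730.

√730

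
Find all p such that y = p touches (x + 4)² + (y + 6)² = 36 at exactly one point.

p = −12 or p = 0

For a tangent, require d(centre, line) = r = 6.
|0·(−4) + 1·(−6) − p| / √1 = 6
|p − (−6)| = 6, so p = 0 or p = −12.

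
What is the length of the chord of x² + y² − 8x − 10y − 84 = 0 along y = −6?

4

Express y = −6 and substitute into the circle:
x² − 8x + 12 = 0
x = 6 or x = 2, giving (6, −6) and (2, −6).
|(6, −6) − (2, −6)| = √((4)² + (0)²) = 4.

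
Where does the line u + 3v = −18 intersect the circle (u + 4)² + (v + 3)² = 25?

From the line, v = (−18 − u)/3. Substituting:
10u² + 90u = 0  ⟹  u² + 9u = 0
u = 0 or u = −9, giving (0, −6) and (−9, −3).

(−9, −3) and (0, −6)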